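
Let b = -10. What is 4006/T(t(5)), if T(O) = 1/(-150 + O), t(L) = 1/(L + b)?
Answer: -3008506/5 ≈ -6.0170e+5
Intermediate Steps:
t(L) = 1/(-10 + L) (t(L) = 1/(L - 10) = 1/(-10 + L))
4006/T(t(5)) = 4006/(1/(-150 + 1/(-10 + 5))) = 4006/(1/(-150 + 1/(-5))) = 4006/(1/(-150 - 1/5)) = 4006/(1/(-751/5)) = 4006/(-5/751) = 4006*(-751/5) = -3008506/5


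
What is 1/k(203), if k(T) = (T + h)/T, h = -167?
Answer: 203/36 ≈ 5.6389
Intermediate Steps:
k(T) = (-167 + T)/T (k(T) = (T - 167)/T = (-167 + T)/T)
1/k(203) = 1/((-167 + 203)/203) = 1/((1/203)*36) = 1/(36/203) = 203/36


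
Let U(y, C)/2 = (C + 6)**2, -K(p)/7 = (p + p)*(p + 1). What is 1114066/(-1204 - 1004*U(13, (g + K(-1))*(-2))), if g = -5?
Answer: -557033/257626 ≈ -2.1622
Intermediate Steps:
K(p) = -14*p*(1 + p) (K(p) = -7*(p + p)*(p + 1) = -7*2*p*(1 + p) = -14*p*(1 + p))
U(y, C) = 2*(6 + C)**2 (U(y, C) = 2*(C + 6)**2 = 2*(6 + C)**2)
1114066/(-1204 - 1004*U(13, (g + K(-1))*(-2))) = 1114066/(-1204 - 2008*(6 + (-5 - 14*(-1)*(1 - 1))*(-2))**2) = 1114066/(-1204 - 2008*(6 + (-5 - 14*(-1)*0)*(-2))**2) = 1114066/(-1204 - 2008*(6 + (-5 + 0)*(-2))**2) = 1114066/(-1204 - 2008*(6 - 5*(-2))**2) = 1114066/(-1204 - 2008*(6 + 10)**2) = 1114066/(-1204 - 2008*16**2) = 1114066/(-1204 - 2008*256) = 1114066/(-1204 - 1004*512) = 1114066/(-1204 - 514048) = 1114066/(-515252) = 1114066*(-1/515252) = -557033/257626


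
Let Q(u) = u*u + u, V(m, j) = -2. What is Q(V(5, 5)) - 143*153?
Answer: -21877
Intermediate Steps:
Q(u) = u + u² (Q(u) = u² + u = u + u²)
Q(V(5, 5)) - 143*153 = -2*(1 - 2) - 143*153 = -2*(-1) - 21879 = 2 - 21879 = -21877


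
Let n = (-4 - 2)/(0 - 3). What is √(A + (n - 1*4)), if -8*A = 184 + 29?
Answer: I*√458/4 ≈ 5.3502*I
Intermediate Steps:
A = -213/8 (A = -(184 + 29)/8 = -⅛*213 = -213/8 ≈ -26.625)
n = 2 (n = -6/(-3) = -6*(-⅓) = 2)
√(A + (n - 1*4)) = √(-213/8 + (2 - 1*4)) = √(-213/8 + (2 - 4)) = √(-213/8 - 2) = √(-229/8) = I*√458/4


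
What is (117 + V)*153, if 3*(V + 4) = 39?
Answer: 19278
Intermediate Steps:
V = 9 (V = -4 + (⅓)*39 = -4 + 13 = 9)
(117 + V)*153 = (117 + 9)*153 = 126*153 = 19278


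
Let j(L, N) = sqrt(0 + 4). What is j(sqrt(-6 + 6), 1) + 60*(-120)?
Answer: -7198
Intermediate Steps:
j(L, N) = 2 (j(L, N) = sqrt(4) = 2)
j(sqrt(-6 + 6), 1) + 60*(-120) = 2 + 60*(-120) = 2 - 7200 = -7198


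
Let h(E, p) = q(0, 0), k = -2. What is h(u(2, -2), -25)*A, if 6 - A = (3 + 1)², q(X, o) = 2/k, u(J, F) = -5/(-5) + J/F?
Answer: 10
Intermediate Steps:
u(J, F) = 1 + J/F (u(J, F) = -5*(-⅕) + J/F = 1 + J/F)
q(X, o) = -1 (q(X, o) = 2/(-2) = 2*(-½) = -1)
h(E, p) = -1
A = -10 (A = 6 - (3 + 1)² = 6 - 1*4² = 6 - 1*16 = 6 - 16 = -10)
h(u(2, -2), -25)*A = -1*(-10) = 10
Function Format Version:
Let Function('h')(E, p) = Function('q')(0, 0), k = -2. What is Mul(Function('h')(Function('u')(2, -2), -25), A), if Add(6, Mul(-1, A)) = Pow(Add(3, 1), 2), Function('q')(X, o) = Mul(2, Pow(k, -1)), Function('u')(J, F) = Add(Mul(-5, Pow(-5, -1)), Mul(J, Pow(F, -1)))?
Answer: 10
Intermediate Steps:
Function('u')(J, F) = Add(1, Mul(J, Pow(F, -1))) (Function('u')(J, F) = Add(Mul(-5, Rational(-1, 5)), Mul(J, Pow(F, -1))) = Add(1, Mul(J, Pow(F, -1))))
Function('q')(X, o) = -1 (Function('q')(X, o) = Mul(2, Pow(-2, -1)) = Mul(2, Rational(-1, 2)) = -1)
Function('h')(E, p) = -1
A = -10 (A = Add(6, Mul(-1, Pow(Add(3, 1), 2))) = Add(6, Mul(-1, Pow(4, 2))) = Add(6, Mul(-1, 16)) = Add(6, -16) = -10)
Mul(Function('h')(Function('u')(2, -2), -25), A) = Mul(-1, -10) = 10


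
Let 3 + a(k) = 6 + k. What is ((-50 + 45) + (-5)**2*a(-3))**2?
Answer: 25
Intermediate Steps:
a(k) = 3 + k (a(k) = -3 + (6 + k) = 3 + k)
((-50 + 45) + (-5)**2*a(-3))**2 = ((-50 + 45) + (-5)**2*(3 - 3))**2 = (-5 + 25*0)**2 = (-5 + 0)**2 = (-5)**2 = 25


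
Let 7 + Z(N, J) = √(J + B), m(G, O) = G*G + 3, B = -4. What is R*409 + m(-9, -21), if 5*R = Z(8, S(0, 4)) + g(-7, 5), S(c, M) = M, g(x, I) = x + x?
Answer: -8169/5 ≈ -1633.8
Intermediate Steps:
g(x, I) = 2*x
m(G, O) = 3 + G² (m(G, O) = G² + 3 = 3 + G²)
Z(N, J) = -7 + √(-4 + J) (Z(N, J) = -7 + √(J - 4) = -7 + √(-4 + J))
R = -21/5 (R = ((-7 + √(-4 + 4)) + 2*(-7))/5 = ((-7 + √0) - 14)/5 = ((-7 + 0) - 14)/5 = (-7 - 14)/5 = (⅕)*(-21) = -21/5 ≈ -4.2000)
R*409 + m(-9, -21) = -21/5*409 + (3 + (-9)²) = -8589/5 + (3 + 81) = -8589/5 + 84 = -8169/5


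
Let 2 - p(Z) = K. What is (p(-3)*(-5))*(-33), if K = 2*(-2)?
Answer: 990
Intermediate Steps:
K = -4
p(Z) = 6 (p(Z) = 2 - 1*(-4) = 2 + 4 = 6)
(p(-3)*(-5))*(-33) = (6*(-5))*(-33) = -30*(-33) = 990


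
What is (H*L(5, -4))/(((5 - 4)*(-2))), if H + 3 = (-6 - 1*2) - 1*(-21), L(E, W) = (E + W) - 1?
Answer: 0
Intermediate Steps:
L(E, W) = -1 + E + W
H = 10 (H = -3 + ((-6 - 1*2) - 1*(-21)) = -3 + ((-6 - 2) + 21) = -3 + (-8 + 21) = -3 + 13 = 10)
(H*L(5, -4))/(((5 - 4)*(-2))) = (10*(-1 + 5 - 4))/(((5 - 4)*(-2))) = (10*0)/((1*(-2))) = 0/(-2) = 0*(-½) = 0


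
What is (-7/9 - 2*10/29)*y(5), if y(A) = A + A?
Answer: -3830/261 ≈ -14.674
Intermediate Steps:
y(A) = 2*A
(-7/9 - 2*10/29)*y(5) = (-7/9 - 2*10/29)*(2*5) = (-7*⅑ - 20*1/29)*10 = (-7/9 - 20/29)*10 = -383/261*10 = -3830/261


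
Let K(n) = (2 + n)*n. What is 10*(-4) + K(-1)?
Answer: -41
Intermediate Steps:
K(n) = n*(2 + n)
10*(-4) + K(-1) = 10*(-4) - (2 - 1) = -40 - 1*1 = -40 - 1 = -41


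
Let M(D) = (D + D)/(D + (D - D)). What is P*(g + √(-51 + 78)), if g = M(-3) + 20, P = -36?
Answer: -792 - 108*√3 ≈ -979.06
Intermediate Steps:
M(D) = 2 (M(D) = (2*D)/(D + 0) = (2*D)/D = 2)
g = 22 (g = 2 + 20 = 22)
P*(g + √(-51 + 78)) = -36*(22 + √(-51 + 78)) = -36*(22 + √27) = -36*(22 + 3*√3) = -792 - 108*√3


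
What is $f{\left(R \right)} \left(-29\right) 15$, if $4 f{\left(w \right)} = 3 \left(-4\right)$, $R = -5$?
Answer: $1305$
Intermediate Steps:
$f{\left(w \right)} = -3$ ($f{\left(w \right)} = \frac{3 \left(-4\right)}{4} = \frac{1}{4} \left(-12\right) = -3$)
$f{\left(R \right)} \left(-29\right) 15 = \left(-3\right) \left(-29\right) 15 = 87 \cdot 15 = 1305$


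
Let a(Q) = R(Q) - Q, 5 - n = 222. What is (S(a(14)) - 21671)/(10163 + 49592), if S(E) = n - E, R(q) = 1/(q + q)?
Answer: -612473/1673140 ≈ -0.36606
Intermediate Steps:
n = -217 (n = 5 - 1*222 = 5 - 222 = -217)
R(q) = 1/(2*q)
a(Q) = 1/(2*Q) - Q
S(E) = -217 - E
(S(a(14)) - 21671)/(10163 + 49592) = ((-217 - ((1/2)/14 - 1*14)) - 21671)/(10163 + 49592) = ((-217 - ((1/2)*(1/14) - 14)) - 21671)/59755 = ((-217 - (1/28 - 14)) - 21671)*(1/59755) = ((-217 - 1*(-391/28)) - 21671)*(1/59755) = ((-217 + 391/28) - 21671)*(1/59755) = (-5685/28 - 21671)*(1/59755) = -612473/28*1/59755 = -612473/1673140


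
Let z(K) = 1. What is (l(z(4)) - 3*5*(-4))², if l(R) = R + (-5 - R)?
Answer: 3025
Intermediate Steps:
l(R) = -5
(l(z(4)) - 3*5*(-4))² = (-5 - 3*5*(-4))² = (-5 - 15*(-4))² = (-5 + 60)² = 55² = 3025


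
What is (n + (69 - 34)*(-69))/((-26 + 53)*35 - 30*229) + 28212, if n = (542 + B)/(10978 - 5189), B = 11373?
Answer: 193536126284/6859965 ≈ 28212.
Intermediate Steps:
n = 11915/5789 (n = (542 + 11373)/(10978 - 5189) = 11915/5789 ≈ 2.0582)
(n + (69 - 34)*(-69))/((-26 + 53)*35 - 30*229) + 28212 = (11915/5789 + (69 - 34)*(-69))/((-26 + 53)*35 - 30*229) + 28212 = (11915/5789 + 35*(-69))/(27*35 - 6870) + 28212 = (11915/5789 - 2415)/(945 - 6870) + 28212 = -13968520/5789/(-5925) + 28212 = -13968520/5789*(-1/5925) + 28212 = 2793704/6859965 + 28212 = 193536126284/6859965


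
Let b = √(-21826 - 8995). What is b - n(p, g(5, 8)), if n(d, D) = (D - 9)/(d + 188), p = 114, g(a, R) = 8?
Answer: 1/302 + 7*I*√629 ≈ 0.0033113 + 175.56*I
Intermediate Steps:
b = 7*I*√629 (b = √(-30821) = 7*I*√629 ≈ 175.56*I)
n(d, D) = (-9 + D)/(188 + d)
b - n(p, g(5, 8)) = 7*I*√629 - (-9 + 8)/(188 + 114) = 7*I*√629 - (-1)/302 = 7*I*√629 - 1*(-1/302) = 7*I*√629 + 1/302 = 1/302 + 7*I*√629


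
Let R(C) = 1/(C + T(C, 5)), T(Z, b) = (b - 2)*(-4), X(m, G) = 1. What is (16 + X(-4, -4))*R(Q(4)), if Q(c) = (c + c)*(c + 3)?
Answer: 17/44 ≈ 0.38636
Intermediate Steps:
Q(c) = 2*c*(3 + c) (Q(c) = (2*c)*(3 + c) = 2*c*(3 + c))
T(Z, b) = 8 - 4*b (T(Z, b) = (-2 + b)*(-4) = 8 - 4*b)
R(C) = 1/(-12 + C) (R(C) = 1/(C + (8 - 4*5)) = 1/(C + (8 - 20)) = 1/(C - 12) = 1/(-12 + C))
(16 + X(-4, -4))*R(Q(4)) = (16 + 1)/(-12 + 2*4*(3 + 4)) = 17/(-12 + 2*4*7) = 17/(-12 + 56) = 17/44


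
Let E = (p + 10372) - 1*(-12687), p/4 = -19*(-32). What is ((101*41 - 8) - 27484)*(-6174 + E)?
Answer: -451071267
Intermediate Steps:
p = 2432 (p = 4*(-19*(-32)) = 4*608 = 2432)
E = 25491 (E = (2432 + 10372) - 1*(-12687) = 12804 + 12687 = 25491)
((101*41 - 8) - 27484)*(-6174 + E) = ((101*41 - 8) - 27484)*(-6174 + 25491) = ((4141 - 8) - 27484)*19317 = (4133 - 27484)*19317 = -23351*19317 = -451071267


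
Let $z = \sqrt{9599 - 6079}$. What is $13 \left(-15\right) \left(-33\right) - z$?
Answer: $6435 - 8 \sqrt{55} \approx 6375.7$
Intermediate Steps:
$z = 8 \sqrt{55}$ ($z = \sqrt{3520} = 8 \sqrt{55} \approx 59.33$)
$13 \left(-15\right) \left(-33\right) - z = 13 \left(-15\right) \left(-33\right) - 8 \sqrt{55} = \left(-195\right) \left(-33\right) - 8 \sqrt{55} = 6435 - 8 \sqrt{55}$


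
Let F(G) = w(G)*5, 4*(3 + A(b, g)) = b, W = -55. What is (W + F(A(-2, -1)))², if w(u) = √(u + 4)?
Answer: 6075/2 - 275*√2 ≈ 2648.6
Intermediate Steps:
A(b, g) = -3 + b/4
w(u) = √(4 + u)
F(G) = 5*√(4 + G) (F(G) = √(4 + G)*5 = 5*√(4 + G))
(W + F(A(-2, -1)))² = (-55 + 5*√(4 + (-3 + (¼)*(-2))))² = (-55 + 5*√(4 + (-3 - ½)))² = (-55 + 5*√(4 - 7/2))² = (-55 + 5*√(½))² = (-55 + 5*(√2/2))² = (-55 + 5*√2/2)²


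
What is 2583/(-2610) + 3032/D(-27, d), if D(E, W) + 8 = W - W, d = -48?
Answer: -110197/290 ≈ -379.99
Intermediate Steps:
D(E, W) = -8 (D(E, W) = -8 + (W - W) = -8 + 0 = -8)
2583/(-2610) + 3032/D(-27, d) = 2583/(-2610) + 3032/(-8) = 2583*(-1/2610) + 3032*(-1/8) = -287/290 - 379 = -110197/290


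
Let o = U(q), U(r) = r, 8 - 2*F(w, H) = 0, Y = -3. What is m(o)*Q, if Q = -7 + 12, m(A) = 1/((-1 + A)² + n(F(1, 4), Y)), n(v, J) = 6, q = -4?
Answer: 5/31 ≈ 0.16129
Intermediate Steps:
F(w, H) = 4 (F(w, H) = 4 - ½*0 = 4 + 0 = 4)
o = -4
m(A) = 1/(6 + (-1 + A)²) (m(A) = 1/((-1 + A)² + 6) = 1/(6 + (-1 + A)²))
Q = 5
m(o)*Q = 5/(6 + (-1 - 4)²) = 5/(6 + (-5)²) = 5/(6 + 25) = 5/31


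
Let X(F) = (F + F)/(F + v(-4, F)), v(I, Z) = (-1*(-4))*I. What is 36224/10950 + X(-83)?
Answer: 900646/180675 ≈ 4.9849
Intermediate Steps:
v(I, Z) = 4*I
X(F) = 2*F/(-16 + F) (X(F) = (F + F)/(F + 4*(-4)) = (2*F)/(F - 16) = (2*F)/(-16 + F) = 2*F/(-16 + F))
36224/10950 + X(-83) = 36224/10950 + 2*(-83)/(-16 - 83) = 36224*(1/10950) + 2*(-83)/(-99) = 18112/5475 + 2*(-83)*(-1/99) = 18112/5475 + 166/99 = 900646/180675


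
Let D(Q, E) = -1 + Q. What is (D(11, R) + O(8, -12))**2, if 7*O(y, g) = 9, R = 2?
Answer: 6241/49 ≈ 127.37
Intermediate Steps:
O(y, g) = 9/7 (O(y, g) = (1/7)*9 = 9/7)
(D(11, R) + O(8, -12))**2 = ((-1 + 11) + 9/7)**2 = (10 + 9/7)**2 = (79/7)**2 = 6241/49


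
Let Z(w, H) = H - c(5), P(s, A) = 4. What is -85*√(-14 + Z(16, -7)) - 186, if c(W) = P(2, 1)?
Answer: -186 - 425*I ≈ -186.0 - 425.0*I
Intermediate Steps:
c(W) = 4
Z(w, H) = -4 + H (Z(w, H) = H - 1*4 = H - 4 = -4 + H)
-85*√(-14 + Z(16, -7)) - 186 = -85*√(-14 + (-4 - 7)) - 186 = -85*√(-14 - 11) - 186 = -425*I - 186 = -186 - 425*I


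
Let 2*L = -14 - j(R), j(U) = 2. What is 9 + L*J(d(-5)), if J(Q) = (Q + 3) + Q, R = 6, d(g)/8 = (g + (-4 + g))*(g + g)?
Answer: -17935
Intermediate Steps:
d(g) = 16*g*(-4 + 2*g) (d(g) = 8*((g + (-4 + g))*(g + g)) = 8*((-4 + 2*g)*(2*g)) = 8*(2*g*(-4 + 2*g)) = 16*g*(-4 + 2*g))
J(Q) = 3 + 2*Q (J(Q) = (3 + Q) + Q = 3 + 2*Q)
L = -8 (L = (-14 - 1*2)/2 = (-14 - 2)/2 = (½)*(-16) = -8)
9 + L*J(d(-5)) = 9 - 8*(3 + 2*(32*(-5)*(-2 - 5))) = 9 - 8*(3 + 2*(32*(-5)*(-7))) = 9 - 8*(3 + 2*1120) = 9 - 8*(3 + 2240) = 9 - 8*2243 = 9 - 17944 = -17935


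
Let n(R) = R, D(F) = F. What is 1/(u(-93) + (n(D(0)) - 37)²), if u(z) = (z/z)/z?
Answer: 93/127316 ≈ 0.00073047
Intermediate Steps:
u(z) = 1/z
1/(u(-93) + (n(D(0)) - 37)²) = 1/(1/(-93) + (0 - 37)²) = 1/(-1/93 + (-37)²) = 1/(-1/93 + 1369) = 1/(127316/93) = 93/127316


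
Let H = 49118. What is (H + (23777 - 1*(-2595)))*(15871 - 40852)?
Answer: -1885815690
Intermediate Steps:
(H + (23777 - 1*(-2595)))*(15871 - 40852) = (49118 + (23777 - 1*(-2595)))*(15871 - 40852) = (49118 + (23777 + 2595))*(-24981) = (49118 + 26372)*(-24981) = 75490*(-24981) = -1885815690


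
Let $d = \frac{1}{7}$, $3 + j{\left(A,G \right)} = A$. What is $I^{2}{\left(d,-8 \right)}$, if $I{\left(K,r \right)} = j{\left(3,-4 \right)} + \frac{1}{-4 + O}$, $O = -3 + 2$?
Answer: $\frac{1}{25} \approx 0.04$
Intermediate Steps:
$j{\left(A,G \right)} = -3 + A$
$d = \frac{1}{7} \approx 0.14286$
$O = -1$
$I{\left(K,r \right)} = - \frac{1}{5}$ ($I{\left(K,r \right)} = \left(-3 + 3\right) + \frac{1}{-4 - 1} = 0 + \frac{1}{-5} = 0 - \frac{1}{5} = - \frac{1}{5}$)
$I^{2}{\left(d,-8 \right)} = \left(- \frac{1}{5}\right)^{2} = \frac{1}{25}$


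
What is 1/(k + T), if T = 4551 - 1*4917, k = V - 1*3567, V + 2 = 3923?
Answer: -1/12 ≈ -0.083333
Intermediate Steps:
V = 3921 (V = -2 + 3923 = 3921)
k = 354 (k = 3921 - 1*3567 = 3921 - 3567 = 354)
T = -366 (T = 4551 - 4917 = -366)
1/(k + T) = 1/(354 - 366) = 1/(-12) = -1/12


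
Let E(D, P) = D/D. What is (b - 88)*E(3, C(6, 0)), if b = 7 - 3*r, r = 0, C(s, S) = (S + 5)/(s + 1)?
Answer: -81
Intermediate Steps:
C(s, S) = (5 + S)/(1 + s)
E(D, P) = 1
b = 7 (b = 7 - 3*0 = 7 + 0 = 7)
(b - 88)*E(3, C(6, 0)) = (7 - 88)*1 = -81*1 = -81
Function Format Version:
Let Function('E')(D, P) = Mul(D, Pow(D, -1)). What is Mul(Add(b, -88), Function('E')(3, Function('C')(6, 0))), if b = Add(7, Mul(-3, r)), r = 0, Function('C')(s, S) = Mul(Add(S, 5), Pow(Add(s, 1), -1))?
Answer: -81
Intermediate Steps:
Function('C')(s, S) = Mul(Pow(Add(1, s), -1), Add(5, S)) (Function('C')(s, S) = Mul(Add(5, S), Pow(Add(1, s), -1)) = Mul(Pow(Add(1, s), -1), Add(5, S)))
Function('E')(D, P) = 1
b = 7 (b = Add(7, Mul(-3, 0)) = Add(7, 0) = 7)
Mul(Add(b, -88), Function('E')(3, Function('C')(6, 0))) = Mul(Add(7, -88), 1) = Mul(-81, 1) = -81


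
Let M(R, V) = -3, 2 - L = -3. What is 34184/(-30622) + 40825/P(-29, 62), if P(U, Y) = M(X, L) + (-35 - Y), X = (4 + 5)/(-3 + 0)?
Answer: -25071231/61244 ≈ -409.37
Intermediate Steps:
X = -3 (X = 9/(-3) = 9*(-⅓) = -3)
L = 5 (L = 2 - 1*(-3) = 2 + 3 = 5)
P(U, Y) = -38 - Y (P(U, Y) = -3 + (-35 - Y) = -38 - Y)
34184/(-30622) + 40825/P(-29, 62) = 34184/(-30622) + 40825/(-38 - 1*62) = 34184*(-1/30622) + 40825/(-38 - 62) = -17092/15311 + 40825/(-100) = -17092/15311 + 40825*(-1/100) = -17092/15311 - 1633/4 = -25071231/61244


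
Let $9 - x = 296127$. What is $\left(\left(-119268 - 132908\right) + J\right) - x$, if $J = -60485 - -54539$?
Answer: $37996$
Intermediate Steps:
$x = -296118$ ($x = 9 - 296127 = -296118$)
$J = -5946$ ($J = -60485 + 54539 = -5946$)
$\left(\left(-119268 - 132908\right) + J\right) - x = \left(\left(-119268 - 132908\right) - 5946\right) - -296118 = \left(-252176 - 5946\right) + 296118 = -258122 + 296118 = 37996$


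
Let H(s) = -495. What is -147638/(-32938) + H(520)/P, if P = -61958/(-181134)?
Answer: -736029383084/510193151 ≈ -1442.6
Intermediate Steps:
P = 30979/90567 (P = -61958*(-1/181134) = 30979/90567 ≈ 0.34206)
-147638/(-32938) + H(520)/P = -147638/(-32938) - 495/30979/90567 = -147638*(-1/32938) - 495*90567/30979 = 73819/16469 - 44830665/30979 = -736029383084/510193151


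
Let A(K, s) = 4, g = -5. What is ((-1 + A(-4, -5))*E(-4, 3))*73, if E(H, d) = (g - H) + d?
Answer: 438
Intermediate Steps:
E(H, d) = -5 + d - H (E(H, d) = (-5 - H) + d = -5 + d - H)
((-1 + A(-4, -5))*E(-4, 3))*73 = ((-1 + 4)*(-5 + 3 - 1*(-4)))*73 = (3*(-5 + 3 + 4))*73 = (3*2)*73 = 6*73 = 438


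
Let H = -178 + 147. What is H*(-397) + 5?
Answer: 12312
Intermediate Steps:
H = -31
H*(-397) + 5 = -31*(-397) + 5 = 12307 + 5 = 12312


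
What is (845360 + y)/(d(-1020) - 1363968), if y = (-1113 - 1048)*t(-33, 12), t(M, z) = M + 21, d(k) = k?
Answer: -217823/341247 ≈ -0.63832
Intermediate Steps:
t(M, z) = 21 + M
y = 25932 (y = (-1113 - 1048)*(21 - 33) = -2161*(-12) = 25932)
(845360 + y)/(d(-1020) - 1363968) = (845360 + 25932)/(-1020 - 1363968) = 871292/(-1364988) = 871292*(-1/1364988) = -217823/341247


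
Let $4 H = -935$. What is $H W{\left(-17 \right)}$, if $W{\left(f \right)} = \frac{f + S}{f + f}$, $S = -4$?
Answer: $- \frac{1155}{8} \approx -144.38$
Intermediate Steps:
$W{\left(f \right)} = \frac{-4 + f}{2 f}$ ($W{\left(f \right)} = \frac{f - 4}{f + f} = \frac{-4 + f}{2 f}$)
$H = - \frac{935}{4}$ ($H = \frac{1}{4} \left(-935\right) = - \frac{935}{4} \approx -233.75$)
$H W{\left(-17 \right)} = - \frac{935 \frac{-4 - 17}{2 \left(-17\right)}}{4} = - \frac{935 \cdot \frac{1}{2} \left(- \frac{1}{17}\right) \left(-21\right)}{4} = \left(- \frac{935}{4}\right) \frac{21}{34} = - \frac{1155}{8}$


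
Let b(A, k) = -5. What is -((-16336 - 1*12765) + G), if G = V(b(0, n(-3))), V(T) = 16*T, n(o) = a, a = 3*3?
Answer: 29181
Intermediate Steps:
a = 9
n(o) = 9
G = -80 (G = 16*(-5) = -80)
-((-16336 - 1*12765) + G) = -((-16336 - 1*12765) - 80) = -((-16336 - 12765) - 80) = -(-29101 - 80) = -1*(-29181) = 29181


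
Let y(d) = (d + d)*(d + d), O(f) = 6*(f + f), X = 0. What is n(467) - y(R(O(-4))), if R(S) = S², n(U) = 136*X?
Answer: -21233664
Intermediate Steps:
n(U) = 0 (n(U) = 136*0 = 0)
O(f) = 12*f (O(f) = 6*(2*f) = 12*f)
y(d) = 4*d² (y(d) = (2*d)*(2*d) = 4*d²)
n(467) - y(R(O(-4))) = 0 - 4*((12*(-4))²)² = 0 - 4*((-48)²)² = 0 - 4*2304² = 0 - 4*5308416 = 0 - 1*21233664 = 0 - 21233664 = -21233664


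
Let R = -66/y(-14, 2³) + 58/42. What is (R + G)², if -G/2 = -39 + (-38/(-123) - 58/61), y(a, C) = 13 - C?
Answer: 34875201903529/7662376225 ≈ 4551.5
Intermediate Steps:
G = 594866/7503 (G = -2*(-39 + (-38/(-123) - 58/61)) = -2*(-39 + (-38*(-1/123) - 58*1/61)) = -2*(-39 + (38/123 - 58/61)) = -2*(-39 - 4816/7503) = -2*(-297433/7503) = 594866/7503 ≈ 79.284)
R = -1241/105 (R = -66/(13 - 1*2³) + 58/42 = -66/(13 - 1*8) + 58*(1/42) = -66/(13 - 8) + 29/21 = -66/5 + 29/21 = -1241/105 ≈ -11.819)
(R + G)² = (-1241/105 + 594866/7503)² = (5905523/87535)² = 34875201903529/7662376225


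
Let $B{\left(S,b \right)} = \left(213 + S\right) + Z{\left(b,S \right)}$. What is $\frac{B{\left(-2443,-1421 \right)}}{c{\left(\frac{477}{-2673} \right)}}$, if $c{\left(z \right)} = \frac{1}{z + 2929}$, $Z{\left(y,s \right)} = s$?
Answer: $- \frac{4064855780}{297} \approx -1.3686 \cdot 10^{7}$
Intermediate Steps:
$B{\left(S,b \right)} = 213 + 2 S$ ($B{\left(S,b \right)} = \left(213 + S\right) + S = 213 + 2 S$)
$c{\left(z \right)} = \frac{1}{2929 + z}$
$\frac{B{\left(-2443,-1421 \right)}}{c{\left(\frac{477}{-2673} \right)}} = \frac{213 + 2 \left(-2443\right)}{\frac{1}{2929 + \frac{477}{-2673}}} = \frac{213 - 4886}{\frac{1}{2929 + 477 \left(- \frac{1}{2673}\right)}} = - \frac{4673}{\frac{1}{2929 - \frac{53}{297}}} = - \frac{4673}{\frac{1}{\frac{869860}{297}}} = - \frac{4673}{\frac{297}{869860}} = \left(-4673\right) \frac{869860}{297} = - \frac{4064855780}{297}$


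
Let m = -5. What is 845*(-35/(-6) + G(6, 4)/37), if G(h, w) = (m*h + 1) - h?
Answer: 916825/222 ≈ 4129.8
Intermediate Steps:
G(h, w) = 1 - 6*h (G(h, w) = (-5*h + 1) - h = (1 - 5*h) - h = 1 - 6*h)
845*(-35/(-6) + G(6, 4)/37) = 845*(-35/(-6) + (1 - 6*6)/37) = 845*(-35*(-1/6) + (1 - 36)*(1/37)) = 845*(35/6 - 35*1/37) = 845*(35/6 - 35/37) = 845*(1085/222) = 916825/222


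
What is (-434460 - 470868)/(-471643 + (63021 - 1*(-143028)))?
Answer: 452664/132797 ≈ 3.4087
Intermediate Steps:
(-434460 - 470868)/(-471643 + (63021 - 1*(-143028))) = -905328/(-471643 + (63021 + 143028)) = -905328/(-471643 + 206049) = -905328/(-265594) = -905328*(-1/265594) = 452664/132797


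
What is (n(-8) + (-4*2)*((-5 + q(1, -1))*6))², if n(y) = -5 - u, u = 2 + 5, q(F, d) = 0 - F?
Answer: 76176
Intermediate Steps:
q(F, d) = -F
u = 7
n(y) = -12 (n(y) = -5 - 1*7 = -5 - 7 = -12)
(n(-8) + (-4*2)*((-5 + q(1, -1))*6))² = (-12 + (-4*2)*((-5 - 1*1)*6))² = (-12 - 8*(-5 - 1)*6)² = (-12 - (-48)*6)² = (-12 - 8*(-36))² = (-12 + 288)² = 276² = 76176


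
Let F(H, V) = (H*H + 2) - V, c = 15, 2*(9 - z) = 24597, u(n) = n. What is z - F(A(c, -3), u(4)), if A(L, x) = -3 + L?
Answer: -24863/2 ≈ -12432.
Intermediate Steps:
z = -24579/2 (z = 9 - 1/2*24597 = 9 - 24597/2 = -24579/2 ≈ -12290.)
F(H, V) = 2 + H**2 - V (F(H, V) = (H**2 + 2) - V = (2 + H**2) - V = 2 + H**2 - V)
z - F(A(c, -3), u(4)) = -24579/2 - (2 + (-3 + 15)**2 - 1*4) = -24579/2 - (2 + 12**2 - 4) = -24579/2 - (2 + 144 - 4) = -24579/2 - 1*142 = -24579/2 - 142 = -24863/2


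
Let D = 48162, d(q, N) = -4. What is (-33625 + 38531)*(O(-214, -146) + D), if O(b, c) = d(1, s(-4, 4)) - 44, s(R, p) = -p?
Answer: 236047284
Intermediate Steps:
O(b, c) = -48 (O(b, c) = -4 - 44 = -48)
(-33625 + 38531)*(O(-214, -146) + D) = (-33625 + 38531)*(-48 + 48162) = 4906*48114 = 236047284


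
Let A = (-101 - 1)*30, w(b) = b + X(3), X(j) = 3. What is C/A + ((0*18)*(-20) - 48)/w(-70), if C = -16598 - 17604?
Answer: 1219207/102510 ≈ 11.894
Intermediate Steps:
w(b) = 3 + b (w(b) = b + 3 = 3 + b)
A = -3060 (A = -102*30 = -3060)
C = -34202
C/A + ((0*18)*(-20) - 48)/w(-70) = -34202/(-3060) + ((0*18)*(-20) - 48)/(3 - 70) = -34202*(-1/3060) + (0*(-20) - 48)/(-67) = 17101/1530 + (0 - 48)*(-1/67) = 17101/1530 - 48*(-1/67) = 17101/1530 + 48/67 = 1219207/102510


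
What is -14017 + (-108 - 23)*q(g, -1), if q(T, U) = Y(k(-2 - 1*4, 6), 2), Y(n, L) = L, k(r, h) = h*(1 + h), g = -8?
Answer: -14279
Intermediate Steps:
q(T, U) = 2
-14017 + (-108 - 23)*q(g, -1) = -14017 + (-108 - 23)*2 = -14017 - 131*2 = -14017 - 262 = -14279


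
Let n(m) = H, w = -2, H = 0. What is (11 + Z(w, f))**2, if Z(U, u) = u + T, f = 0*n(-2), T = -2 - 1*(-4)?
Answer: 169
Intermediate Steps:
T = 2 (T = -2 + 4 = 2)
n(m) = 0
f = 0 (f = 0*0 = 0)
Z(U, u) = 2 + u (Z(U, u) = u + 2 = 2 + u)
(11 + Z(w, f))**2 = (11 + (2 + 0))**2 = (11 + 2)**2 = 13**2 = 169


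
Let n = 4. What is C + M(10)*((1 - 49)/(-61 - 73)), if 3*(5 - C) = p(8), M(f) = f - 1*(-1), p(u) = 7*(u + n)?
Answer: -1277/67 ≈ -19.060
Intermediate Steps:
p(u) = 28 + 7*u (p(u) = 7*(u + 4) = 7*(4 + u) = 28 + 7*u)
M(f) = 1 + f (M(f) = f + 1 = 1 + f)
C = -23 (C = 5 - (28 + 7*8)/3 = 5 - (28 + 56)/3 = 5 - 1/3*84 = 5 - 28 = -23)
C + M(10)*((1 - 49)/(-61 - 73)) = -23 + (1 + 10)*((1 - 49)/(-61 - 73)) = -23 + 11*(-48/(-134)) = -23 + 11*(-48*(-1/134)) = -23 + 11*(24/67) = -23 + 264/67 = -1277/67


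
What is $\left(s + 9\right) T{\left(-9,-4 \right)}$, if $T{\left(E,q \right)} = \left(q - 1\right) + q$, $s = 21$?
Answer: $-270$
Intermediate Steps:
$T{\left(E,q \right)} = -1 + 2 q$ ($T{\left(E,q \right)} = \left(-1 + q\right) + q = -1 + 2 q$)
$\left(s + 9\right) T{\left(-9,-4 \right)} = \left(21 + 9\right) \left(-1 + 2 \left(-4\right)\right) = 30 \left(-1 - 8\right) = 30 \left(-9\right) = -270$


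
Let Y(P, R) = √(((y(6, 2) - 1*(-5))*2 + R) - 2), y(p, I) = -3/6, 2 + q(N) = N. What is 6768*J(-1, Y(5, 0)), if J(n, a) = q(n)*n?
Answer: 20304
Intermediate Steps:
q(N) = -2 + N
y(p, I) = -½ (y(p, I) = -3*⅙ = -½)
Y(P, R) = √(7 + R) (Y(P, R) = √(((-½ - 1*(-5))*2 + R) - 2) = √(((-½ + 5)*2 + R) - 2) = √(((9/2)*2 + R) - 2) = √((9 + R) - 2) = √(7 + R))
J(n, a) = n*(-2 + n) (J(n, a) = (-2 + n)*n = n*(-2 + n))
6768*J(-1, Y(5, 0)) = 6768*(-(-2 - 1)) = 6768*(-1*(-3)) = 6768*3 = 20304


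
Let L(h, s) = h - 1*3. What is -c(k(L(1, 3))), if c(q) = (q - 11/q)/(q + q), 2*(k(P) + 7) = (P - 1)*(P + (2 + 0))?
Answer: -19/49 ≈ -0.38775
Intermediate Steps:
L(h, s) = -3 + h (L(h, s) = h - 3 = -3 + h)
k(P) = -7 + (-1 + P)*(2 + P)/2 (k(P) = -7 + ((P - 1)*(P + (2 + 0)))/2 = -7 + ((-1 + P)*(P + 2))/2 = -7 + ((-1 + P)*(2 + P))/2 = -7 + (-1 + P)*(2 + P)/2)
c(q) = (q - 11/q)/(2*q) (c(q) = (q - 11/q)/((2*q)) = (q - 11/q)*(1/(2*q)) = (q - 11/q)/(2*q))
-c(k(L(1, 3))) = -(-11 + (-8 + (-3 + 1)/2 + (-3 + 1)²/2)²)/(2*(-8 + (-3 + 1)/2 + (-3 + 1)²/2)²) = -(-11 + (-8 + (½)*(-2) + (½)*(-2)²)²)/(2*(-8 + (½)*(-2) + (½)*(-2)²)²) = -(-11 + (-8 - 1 + (½)*4)²)/(2*(-8 - 1 + (½)*4)²) = -(-11 + (-8 - 1 + 2)²)/(2*(-8 - 1 + 2)²) = -(-11 + (-7)²)/(2*(-7)²) = -(-11 + 49)/(2*49) = -38/(2*49) = -1*19/49 = -19/49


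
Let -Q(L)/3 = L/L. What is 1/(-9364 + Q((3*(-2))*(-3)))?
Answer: -1/9367 ≈ -0.00010676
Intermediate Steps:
Q(L) = -3 (Q(L) = -3*L/L = -3*1 = -3)
1/(-9364 + Q((3*(-2))*(-3))) = 1/(-9364 - 3) = 1/(-9367) = -1/9367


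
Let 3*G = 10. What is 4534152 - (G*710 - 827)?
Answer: 13597837/3 ≈ 4.5326e+6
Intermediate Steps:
G = 10/3 (G = (⅓)*10 = 10/3 ≈ 3.3333)
4534152 - (G*710 - 827) = 4534152 - ((10/3)*710 - 827) = 4534152 - (7100/3 - 827) = 4534152 - 1*4619/3 = 4534152 - 4619/3 = 13597837/3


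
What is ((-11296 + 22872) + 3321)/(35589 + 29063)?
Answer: 14897/64652 ≈ 0.23042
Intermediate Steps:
((-11296 + 22872) + 3321)/(35589 + 29063) = (11576 + 3321)/64652 = 14897*(1/64652) = 14897/64652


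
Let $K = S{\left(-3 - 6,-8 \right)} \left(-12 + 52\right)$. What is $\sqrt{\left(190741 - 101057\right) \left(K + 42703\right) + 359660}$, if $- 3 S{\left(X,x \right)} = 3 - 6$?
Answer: $18 \sqrt{11832478} \approx 61917.0$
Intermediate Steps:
$S{\left(X,x \right)} = 1$ ($S{\left(X,x \right)} = - \frac{3 - 6}{3} = \left(- \frac{1}{3}\right) \left(-3\right) = 1$)
$K = 40$ ($K = 1 \left(-12 + 52\right) = 1 \cdot 40 = 40$)
$\sqrt{\left(190741 - 101057\right) \left(K + 42703\right) + 359660} = \sqrt{\left(190741 - 101057\right) \left(40 + 42703\right) + 359660} = \sqrt{89684 \cdot 42743 + 359660} = \sqrt{3833363212 + 359660} = \sqrt{3833722872} = 18 \sqrt{11832478}$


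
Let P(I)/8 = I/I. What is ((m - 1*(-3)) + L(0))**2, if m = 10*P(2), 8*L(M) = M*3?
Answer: 6889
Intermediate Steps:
P(I) = 8 (P(I) = 8*(I/I) = 8*1 = 8)
L(M) = 3*M/8 (L(M) = (M*3)/8 = (3*M)/8 = 3*M/8)
m = 80 (m = 10*8 = 80)
((m - 1*(-3)) + L(0))**2 = ((80 - 1*(-3)) + (3/8)*0)**2 = ((80 + 3) + 0)**2 = (83 + 0)**2 = 83**2 = 6889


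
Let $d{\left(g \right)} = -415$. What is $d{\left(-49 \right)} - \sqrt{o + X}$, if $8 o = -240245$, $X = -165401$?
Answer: $-415 - \frac{3 i \sqrt{347434}}{4} \approx -415.0 - 442.08 i$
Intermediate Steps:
$o = - \frac{240245}{8}$ ($o = \frac{1}{8} \left(-240245\right) = - \frac{240245}{8} \approx -30031.0$)
$d{\left(-49 \right)} - \sqrt{o + X} = -415 - \sqrt{- \frac{240245}{8} - 165401} = -415 - \sqrt{- \frac{1563453}{8}} = -415 - \frac{3 i \sqrt{347434}}{4}$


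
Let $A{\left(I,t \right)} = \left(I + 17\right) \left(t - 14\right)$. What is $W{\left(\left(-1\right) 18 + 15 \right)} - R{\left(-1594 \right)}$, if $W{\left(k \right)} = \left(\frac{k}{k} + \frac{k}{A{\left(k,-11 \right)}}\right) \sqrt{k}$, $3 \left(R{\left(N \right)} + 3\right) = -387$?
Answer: $132 + \frac{353 i \sqrt{3}}{350} \approx 132.0 + 1.7469 i$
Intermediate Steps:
$A{\left(I,t \right)} = \left(-14 + t\right) \left(17 + I\right)$ ($A{\left(I,t \right)} = \left(17 + I\right) \left(-14 + t\right) = \left(-14 + t\right) \left(17 + I\right)$)
$R{\left(N \right)} = -132$ ($R{\left(N \right)} = -3 + \frac{1}{3} \left(-387\right) = -3 - 129 = -132$)
$W{\left(k \right)} = \sqrt{k} \left(1 + \frac{k}{-425 - 25 k}\right)$ ($W{\left(k \right)} = \left(\frac{k}{k} + \frac{k}{-238 - 14 k + 17 \left(-11\right) + k \left(-11\right)}\right) \sqrt{k} = \left(1 + \frac{k}{-238 - 14 k - 187 - 11 k}\right) \sqrt{k} = \left(1 + \frac{k}{-425 - 25 k}\right) \sqrt{k} = \sqrt{k} \left(1 + \frac{k}{-425 - 25 k}\right)$)
$W{\left(\left(-1\right) 18 + 15 \right)} - R{\left(-1594 \right)} = \frac{\sqrt{\left(-1\right) 18 + 15} \left(425 + 24 \left(\left(-1\right) 18 + 15\right)\right)}{25 \left(17 + \left(\left(-1\right) 18 + 15\right)\right)} - -132 = \frac{\sqrt{-18 + 15} \left(425 + 24 \left(-18 + 15\right)\right)}{25 \left(17 + \left(-18 + 15\right)\right)} + 132 = \frac{\sqrt{-3} \left(425 + 24 \left(-3\right)\right)}{25 \left(17 - 3\right)} + 132 = \frac{i \sqrt{3} \left(425 - 72\right)}{25 \cdot 14} + 132 = \frac{1}{25} i \sqrt{3} \cdot \frac{1}{14} \cdot 353 + 132 = \frac{353 i \sqrt{3}}{350} + 132 = 132 + \frac{353 i \sqrt{3}}{350}$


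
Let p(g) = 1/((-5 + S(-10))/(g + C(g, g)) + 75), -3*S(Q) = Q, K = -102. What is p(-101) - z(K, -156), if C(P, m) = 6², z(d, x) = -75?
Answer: 219489/2926 ≈ 75.013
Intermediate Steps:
C(P, m) = 36
S(Q) = -Q/3
p(g) = 1/(75 - 5/(3*(36 + g))) (p(g) = 1/((-5 - ⅓*(-10))/(g + 36) + 75) = 1/((-5 + 10/3)/(36 + g) + 75) = 1/(-5/(3*(36 + g)) + 75) = 1/(75 - 5/(3*(36 + g))))
p(-101) - z(K, -156) = 3*(36 - 101)/(5*(1619 + 45*(-101))) - 1*(-75) = (⅗)*(-65)/(1619 - 4545) + 75 = (⅗)*(-65)/(-2926) + 75 = (⅗)*(-1/2926)*(-65) + 75 = 39/2926 + 75 = 219489/2926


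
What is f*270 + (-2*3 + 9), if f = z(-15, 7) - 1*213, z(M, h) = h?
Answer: -55617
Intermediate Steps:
f = -206 (f = 7 - 1*213 = 7 - 213 = -206)
f*270 + (-2*3 + 9) = -206*270 + (-2*3 + 9) = -55620 + (-6 + 9) = -55620 + 3 = -55617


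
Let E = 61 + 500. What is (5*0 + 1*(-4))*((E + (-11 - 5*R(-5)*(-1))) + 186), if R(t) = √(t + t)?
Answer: -2944 - 20*I*√10 ≈ -2944.0 - 63.246*I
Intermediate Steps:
R(t) = √2*√t (R(t) = √(2*t) = √2*√t)
E = 561
(5*0 + 1*(-4))*((E + (-11 - 5*R(-5)*(-1))) + 186) = (5*0 + 1*(-4))*((561 + (-11 - 5*√2*√(-5)*(-1))) + 186) = (0 - 4)*((561 + (-11 - 5*√2*(I*√5)*(-1))) + 186) = -4*((561 + (-11 - 5*I*√10*(-1))) + 186) = -4*((561 + (-11 - (-5)*I*√10)) + 186) = -4*((561 + (-11 + 5*I*√10)) + 186) = -4*((550 + 5*I*√10) + 186) = -4*(736 + 5*I*√10) = -2944 - 20*I*√10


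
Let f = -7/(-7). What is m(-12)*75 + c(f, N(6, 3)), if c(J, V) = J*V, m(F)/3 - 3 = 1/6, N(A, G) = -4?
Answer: 1417/2 ≈ 708.50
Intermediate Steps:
m(F) = 19/2 (m(F) = 9 + 3/6 = 9 + 3*(1/6) = 9 + 1/2 = 19/2)
f = 1 (f = -7*(-1/7) = 1)
m(-12)*75 + c(f, N(6, 3)) = (19/2)*75 + 1*(-4) = 1425/2 - 4 = 1417/2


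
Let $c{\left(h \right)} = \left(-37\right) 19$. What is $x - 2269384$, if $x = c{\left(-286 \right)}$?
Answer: $-2270087$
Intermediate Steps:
$c{\left(h \right)} = -703$
$x = -703$
$x - 2269384 = -703 - 2269384 = -2270087$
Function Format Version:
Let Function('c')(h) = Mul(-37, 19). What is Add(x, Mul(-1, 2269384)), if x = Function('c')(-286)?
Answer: -2270087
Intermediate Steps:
Function('c')(h) = -703
x = -703
Add(x, Mul(-1, 2269384)) = Add(-703, Mul(-1, 2269384)) = Add(-703, -2269384) = -2270087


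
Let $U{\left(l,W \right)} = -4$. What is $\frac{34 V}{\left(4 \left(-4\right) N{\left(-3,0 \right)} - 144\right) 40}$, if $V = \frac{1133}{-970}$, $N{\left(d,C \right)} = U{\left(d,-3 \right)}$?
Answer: $\frac{19261}{1552000} \approx 0.01241$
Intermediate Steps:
$N{\left(d,C \right)} = -4$
$V = - \frac{1133}{970}$ ($V = 1133 \left(- \frac{1}{970}\right) = - \frac{1133}{970} \approx -1.168$)
$\frac{34 V}{\left(4 \left(-4\right) N{\left(-3,0 \right)} - 144\right) 40} = \frac{34 \left(- \frac{1133}{970}\right)}{\left(4 \left(-4\right) \left(-4\right) - 144\right) 40} = - \frac{19261}{485 \left(\left(-16\right) \left(-4\right) - 144\right) 40} = - \frac{19261}{485 \left(64 - 144\right) 40} = - \frac{19261}{485 \left(\left(-80\right) 40\right)} = - \frac{19261}{485 \left(-3200\right)} = \left(- \frac{19261}{485}\right) \left(- \frac{1}{3200}\right) = \frac{19261}{1552000}$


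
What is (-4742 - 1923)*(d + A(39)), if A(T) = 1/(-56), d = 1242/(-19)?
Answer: 463690715/1064 ≈ 4.3580e+5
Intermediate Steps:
d = -1242/19 (d = 1242*(-1/19) = -1242/19 ≈ -65.368)
A(T) = -1/56
(-4742 - 1923)*(d + A(39)) = (-4742 - 1923)*(-1242/19 - 1/56) = -6665*(-69571/1064) = 463690715/1064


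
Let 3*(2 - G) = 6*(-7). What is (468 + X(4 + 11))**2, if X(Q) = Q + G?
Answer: 249001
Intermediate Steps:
G = 16 (G = 2 - 2*(-7) = 2 - 1/3*(-42) = 2 + 14 = 16)
X(Q) = 16 + Q (X(Q) = Q + 16 = 16 + Q)
(468 + X(4 + 11))**2 = (468 + (16 + (4 + 11)))**2 = (468 + (16 + 15))**2 = (468 + 31)**2 = 499**2 = 249001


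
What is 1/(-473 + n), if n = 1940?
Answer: 1/1467 ≈ 0.00068166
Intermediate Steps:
1/(-473 + n) = 1/(-473 + 1940) = 1/1467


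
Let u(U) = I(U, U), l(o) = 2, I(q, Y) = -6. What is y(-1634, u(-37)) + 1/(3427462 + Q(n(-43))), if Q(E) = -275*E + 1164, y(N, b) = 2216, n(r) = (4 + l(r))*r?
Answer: 7755060417/3499576 ≈ 2216.0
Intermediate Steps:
u(U) = -6
n(r) = 6*r (n(r) = (4 + 2)*r = 6*r)
Q(E) = 1164 - 275*E
y(-1634, u(-37)) + 1/(3427462 + Q(n(-43))) = 2216 + 1/(3427462 + (1164 - 1650*(-43))) = 2216 + 1/(3427462 + (1164 - 275*(-258))) = 2216 + 1/(3427462 + (1164 + 70950)) = 2216 + 1/(3427462 + 72114) = 2216 + 1/3499576 = 7755060417/3499576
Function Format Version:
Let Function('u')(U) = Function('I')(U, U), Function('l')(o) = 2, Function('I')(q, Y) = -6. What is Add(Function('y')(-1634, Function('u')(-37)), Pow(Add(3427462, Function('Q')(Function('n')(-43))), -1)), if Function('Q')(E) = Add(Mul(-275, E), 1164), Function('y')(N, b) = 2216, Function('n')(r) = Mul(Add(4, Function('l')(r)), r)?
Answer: Rational(7755060417, 3499576) ≈ 2216.0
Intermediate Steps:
Function('u')(U) = -6
Function('n')(r) = Mul(6, r) (Function('n')(r) = Mul(Add(4, 2), r) = Mul(6, r))
Function('Q')(E) = Add(1164, Mul(-275, E))
Add(Function('y')(-1634, Function('u')(-37)), Pow(Add(3427462, Function('Q')(Function('n')(-43))), -1)) = Add(2216, Pow(Add(3427462, Add(1164, Mul(-275, Mul(6, -43)))), -1)) = Add(2216, Pow(Add(3427462, Add(1164, Mul(-275, -258))), -1)) = Add(2216, Pow(Add(3427462, Add(1164, 70950)), -1)) = Add(2216, Pow(Add(3427462, 72114), -1)) = Add(2216, Pow(3499576, -1)) = Add(2216, Rational(1, 3499576)) = Rational(7755060417, 3499576)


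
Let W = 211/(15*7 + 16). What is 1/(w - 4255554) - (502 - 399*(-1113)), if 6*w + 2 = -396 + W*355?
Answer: -1373560141622899/3089505457 ≈ -4.4459e+5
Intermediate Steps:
W = 211/121 (W = 211/(105 + 16) = 211/121 ≈ 1.7438)
w = 26747/726 (w = -⅓ + (-396 + (211/121)*355)/6 = -⅓ + (-396 + 74905/121)/6 = -⅓ + (⅙)*(26989/121) = -⅓ + 26989/726 = 26747/726 ≈ 36.842)
1/(w - 4255554) - (502 - 399*(-1113)) = 1/(26747/726 - 4255554) - (502 - 399*(-1113)) = 1/(-3089505457/726) - (502 + 444087) = -726/3089505457 - 1*444589 = -726/3089505457 - 444589 = -1373560141622899/3089505457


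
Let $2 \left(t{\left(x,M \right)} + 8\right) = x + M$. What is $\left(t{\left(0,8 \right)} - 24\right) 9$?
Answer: $-252$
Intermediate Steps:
$t{\left(x,M \right)} = -8 + \frac{M}{2} + \frac{x}{2}$ ($t{\left(x,M \right)} = -8 + \frac{x + M}{2} = -8 + \frac{M + x}{2} = -8 + \left(\frac{M}{2} + \frac{x}{2}\right) = -8 + \frac{M}{2} + \frac{x}{2}$)
$\left(t{\left(0,8 \right)} - 24\right) 9 = \left(\left(-8 + \frac{1}{2} \cdot 8 + \frac{1}{2} \cdot 0\right) - 24\right) 9 = \left(\left(-8 + 4 + 0\right) - 24\right) 9 = \left(-4 - 24\right) 9 = \left(-28\right) 9 = -252$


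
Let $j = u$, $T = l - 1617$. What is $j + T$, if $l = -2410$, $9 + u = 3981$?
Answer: $-55$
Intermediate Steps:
$u = 3972$ ($u = -9 + 3981 = 3972$)
$T = -4027$ ($T = -2410 - 1617 = -4027$)
$j = 3972$
$j + T = 3972 - 4027 = -55$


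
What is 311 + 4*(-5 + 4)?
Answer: 307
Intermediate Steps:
311 + 4*(-5 + 4) = 311 + 4*(-1) = 311 - 4 = 307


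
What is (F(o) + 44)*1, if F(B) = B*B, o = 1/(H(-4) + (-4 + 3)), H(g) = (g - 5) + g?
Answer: 8625/196 ≈ 44.005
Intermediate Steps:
H(g) = -5 + 2*g (H(g) = (-5 + g) + g = -5 + 2*g)
o = -1/14 (o = 1/((-5 + 2*(-4)) + (-4 + 3)) = 1/((-5 - 8) - 1) = 1/(-13 - 1) = 1/(-14) = -1/14 ≈ -0.071429)
F(B) = B²
(F(o) + 44)*1 = ((-1/14)² + 44)*1 = (1/196 + 44)*1 = (8625/196)*1 = 8625/196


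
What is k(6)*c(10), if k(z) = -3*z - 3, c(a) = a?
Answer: -210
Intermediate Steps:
k(z) = -3 - 3*z
k(6)*c(10) = (-3 - 3*6)*10 = (-3 - 18)*10 = -21*10 = -210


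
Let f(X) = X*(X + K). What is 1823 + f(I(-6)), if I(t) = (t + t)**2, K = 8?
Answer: 23711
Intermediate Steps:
I(t) = 4*t**2 (I(t) = (2*t)**2 = 4*t**2)
f(X) = X*(8 + X) (f(X) = X*(X + 8) = X*(8 + X))
1823 + f(I(-6)) = 1823 + (4*(-6)**2)*(8 + 4*(-6)**2) = 1823 + (4*36)*(8 + 4*36) = 1823 + 144*(8 + 144) = 1823 + 144*152 = 1823 + 21888 = 23711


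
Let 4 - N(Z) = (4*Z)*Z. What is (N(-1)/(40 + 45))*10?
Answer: 0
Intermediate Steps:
N(Z) = 4 - 4*Z² (N(Z) = 4 - 4*Z*Z = 4 - 4*Z²)
(N(-1)/(40 + 45))*10 = ((4 - 4*(-1)²)/(40 + 45))*10 = ((4 - 4*1)/85)*10 = ((4 - 4)/85)*10 = ((1/85)*0)*10 = 0*10 = 0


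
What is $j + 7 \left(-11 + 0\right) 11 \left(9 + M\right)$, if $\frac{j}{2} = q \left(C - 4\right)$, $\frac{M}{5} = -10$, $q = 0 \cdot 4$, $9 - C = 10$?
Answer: $34727$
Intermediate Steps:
$C = -1$ ($C = 9 - 10 = -1$)
$q = 0$
$M = -50$ ($M = 5 \left(-10\right) = -50$)
$j = 0$ ($j = 2 \cdot 0 \left(-1 - 4\right) = 2 \cdot 0 \left(-5\right) = 2 \cdot 0 = 0$)
$j + 7 \left(-11 + 0\right) 11 \left(9 + M\right) = 0 + 7 \left(-11 + 0\right) 11 \left(9 - 50\right) = 0 + 7 \left(-11\right) 11 \left(-41\right) = 0 - -34727 = 0 + 34727 = 34727$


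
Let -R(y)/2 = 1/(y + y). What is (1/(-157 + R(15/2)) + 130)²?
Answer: 93877896025/5555449 ≈ 16898.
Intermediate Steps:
R(y) = -1/y (R(y) = -2/(y + y) = -2*1/(2*y) = -1/y)
(1/(-157 + R(15/2)) + 130)² = (1/(-157 - 1/(15/2)) + 130)² = (1/(-157 - 1/(15*(½))) + 130)² = (1/(-157 - 1/15/2) + 130)² = (1/(-157 - 1*2/15) + 130)² = (1/(-157 - 2/15) + 130)² = (1/(-2357/15) + 130)² = (-15/2357 + 130)² = (306395/2357)² = 93877896025/5555449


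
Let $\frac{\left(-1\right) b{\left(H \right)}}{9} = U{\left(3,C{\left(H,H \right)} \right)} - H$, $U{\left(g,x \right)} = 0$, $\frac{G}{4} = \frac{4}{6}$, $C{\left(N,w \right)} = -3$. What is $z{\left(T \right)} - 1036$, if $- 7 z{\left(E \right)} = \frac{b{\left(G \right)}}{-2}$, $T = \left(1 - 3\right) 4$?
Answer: $- \frac{7240}{7} \approx -1034.3$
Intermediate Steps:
$G = \frac{8}{3}$ ($G = 4 \cdot \frac{4}{6} = 4 \cdot 4 \cdot \frac{1}{6} = 4 \cdot \frac{2}{3} = \frac{8}{3} \approx 2.6667$)
$T = -8$ ($T = \left(-2\right) 4 = -8$)
$b{\left(H \right)} = 9 H$ ($b{\left(H \right)} = - 9 \left(0 - H\right) = - 9 \left(- H\right) = 9 H$)
$z{\left(E \right)} = \frac{12}{7}$ ($z{\left(E \right)} = - \frac{9 \cdot \frac{8}{3} \frac{1}{-2}}{7} = - \frac{24 \left(- \frac{1}{2}\right)}{7} = \left(- \frac{1}{7}\right) \left(-12\right) = \frac{12}{7}$)
$z{\left(T \right)} - 1036 = \frac{12}{7} - 1036 = - \frac{7240}{7}$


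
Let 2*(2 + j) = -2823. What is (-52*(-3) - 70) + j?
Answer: -2655/2 ≈ -1327.5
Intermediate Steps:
j = -2827/2 (j = -2 + (1/2)*(-2823) = -2 - 2823/2 = -2827/2 ≈ -1413.5)
(-52*(-3) - 70) + j = (-52*(-3) - 70) - 2827/2 = (156 - 70) - 2827/2 = 86 - 2827/2 = -2655/2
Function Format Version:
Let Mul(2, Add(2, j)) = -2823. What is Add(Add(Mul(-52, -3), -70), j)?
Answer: Rational(-2655, 2) ≈ -1327.5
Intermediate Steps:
j = Rational(-2827, 2) (j = Add(-2, Mul(Rational(1, 2), -2823)) = Add(-2, Rational(-2823, 2)) = Rational(-2827, 2) ≈ -1413.5)
Add(Add(Mul(-52, -3), -70), j) = Add(Add(Mul(-52, -3), -70), Rational(-2827, 2)) = Add(Add(156, -70), Rational(-2827, 2)) = Add(86, Rational(-2827, 2)) = Rational(-2655, 2)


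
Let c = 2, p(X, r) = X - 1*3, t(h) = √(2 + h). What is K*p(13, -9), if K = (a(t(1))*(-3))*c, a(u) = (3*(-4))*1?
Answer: 720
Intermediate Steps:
p(X, r) = -3 + X (p(X, r) = X - 3 = -3 + X)
a(u) = -12 (a(u) = -12*1 = -12)
K = 72 (K = -12*(-3)*2 = 36*2 = 72)
K*p(13, -9) = 72*(-3 + 13) = 72*10 = 720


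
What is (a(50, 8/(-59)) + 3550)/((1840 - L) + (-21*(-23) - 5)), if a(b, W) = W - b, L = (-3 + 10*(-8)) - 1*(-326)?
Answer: 206492/122425 ≈ 1.6867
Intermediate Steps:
L = 243 (L = (-3 - 80) + 326 = -83 + 326 = 243)
(a(50, 8/(-59)) + 3550)/((1840 - L) + (-21*(-23) - 5)) = ((8/(-59) - 1*50) + 3550)/((1840 - 1*243) + (-21*(-23) - 5)) = ((8*(-1/59) - 50) + 3550)/((1840 - 243) + (483 - 5)) = ((-8/59 - 50) + 3550)/(1597 + 478) = (-2958/59 + 3550)/2075 = (206492/59)*(1/2075) = 206492/122425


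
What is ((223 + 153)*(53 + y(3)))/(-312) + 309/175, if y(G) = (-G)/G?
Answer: -31973/525 ≈ -60.901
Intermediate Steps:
y(G) = -1
((223 + 153)*(53 + y(3)))/(-312) + 309/175 = ((223 + 153)*(53 - 1))/(-312) + 309/175 = (376*52)*(-1/312) + 309*(1/175) = 19552*(-1/312) + 309/175 = -188/3 + 309/175 = -31973/525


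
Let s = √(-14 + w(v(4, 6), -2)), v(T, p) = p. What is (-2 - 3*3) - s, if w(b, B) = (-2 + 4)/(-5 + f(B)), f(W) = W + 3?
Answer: -11 - I*√58/2 ≈ -11.0 - 3.8079*I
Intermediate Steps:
f(W) = 3 + W
w(b, B) = 2/(-2 + B) (w(b, B) = (-2 + 4)/(-5 + (3 + B)) = 2/(-2 + B))
s = I*√58/2 (s = √(-14 + 2/(-2 - 2)) = √(-14 + 2/(-4)) = √(-14 + 2*(-¼)) = √(-14 - ½) = √(-29/2) = I*√58/2 ≈ 3.8079*I)
(-2 - 3*3) - s = (-2 - 3*3) - I*√58/2 = (-2 - 9) - I*√58/2 = -11 - I*√58/2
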